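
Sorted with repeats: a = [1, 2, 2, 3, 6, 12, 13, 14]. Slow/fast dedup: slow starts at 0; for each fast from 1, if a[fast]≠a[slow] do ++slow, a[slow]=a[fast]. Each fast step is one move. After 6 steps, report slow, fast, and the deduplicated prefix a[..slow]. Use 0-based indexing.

slow=5, fast=7, prefix=[1, 2, 3, 6, 12, 13]

slow=0 fast=1: a[fast]=2≠a[slow]=1 write a[1]=2, slow++,fast++
slow=1 fast=2: a[fast]=2=a[slow] dup, fast++
slow=1 fast=3: a[fast]=3≠a[slow]=2 write a[2]=3, slow++,fast++
slow=2 fast=4: a[fast]=6≠a[slow]=3 write a[3]=6, slow++,fast++
slow=3 fast=5: a[fast]=12≠a[slow]=6 write a[4]=12, slow++,fast++
slow=4 fast=6: a[fast]=13≠a[slow]=12 write a[5]=13, slow++,fast++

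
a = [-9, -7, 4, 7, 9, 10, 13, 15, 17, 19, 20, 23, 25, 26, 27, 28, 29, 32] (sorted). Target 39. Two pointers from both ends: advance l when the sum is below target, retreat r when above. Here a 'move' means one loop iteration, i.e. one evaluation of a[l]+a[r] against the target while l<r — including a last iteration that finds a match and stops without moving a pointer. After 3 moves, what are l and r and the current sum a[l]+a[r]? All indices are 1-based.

l=1 r=18: -9+32=23 <39, l++
l=2 r=18: -7+32=25 <39, l++
l=3 r=18: 4+32=36 <39, l++

l=4, r=18, sum=39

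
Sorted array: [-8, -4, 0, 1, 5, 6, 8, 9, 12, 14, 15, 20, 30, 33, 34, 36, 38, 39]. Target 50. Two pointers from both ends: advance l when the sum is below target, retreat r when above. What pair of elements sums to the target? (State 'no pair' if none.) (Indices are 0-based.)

l=0 r=17: -8+39=31 <50, l++
l=1 r=17: -4+39=35 <50, l++
l=2 r=17: 0+39=39 <50, l++
l=3 r=17: 1+39=40 <50, l++
l=4 r=17: 5+39=44 <50, l++
l=5 r=17: 6+39=45 <50, l++
l=6 r=17: 8+39=47 <50, l++
l=7 r=17: 9+39=48 <50, l++
l=8 r=17: 12+39=51 >50, r--
l=8 r=16: 12+38=50, found

(12, 38)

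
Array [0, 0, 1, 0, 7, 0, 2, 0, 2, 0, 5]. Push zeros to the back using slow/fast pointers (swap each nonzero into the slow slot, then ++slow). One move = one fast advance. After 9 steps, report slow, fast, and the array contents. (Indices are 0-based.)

slow=4, fast=9, a=[1, 7, 2, 2, 0, 0, 0, 0, 0, 0, 5]

(s=0,f=0) a[fast]=0 → fast++
(s=0,f=1) a[fast]=0 → fast++
(s=0,f=2) a[fast]=1≠0 swap→a[0]=1 → slow++,fast++
(s=1,f=3) a[fast]=0 → fast++
(s=1,f=4) a[fast]=7≠0 swap→a[1]=7 → slow++,fast++
(s=2,f=5) a[fast]=0 → fast++
(s=2,f=6) a[fast]=2≠0 swap→a[2]=2 → slow++,fast++
(s=3,f=7) a[fast]=0 → fast++
(s=3,f=8) a[fast]=2≠0 swap→a[3]=2 → slow++,fast++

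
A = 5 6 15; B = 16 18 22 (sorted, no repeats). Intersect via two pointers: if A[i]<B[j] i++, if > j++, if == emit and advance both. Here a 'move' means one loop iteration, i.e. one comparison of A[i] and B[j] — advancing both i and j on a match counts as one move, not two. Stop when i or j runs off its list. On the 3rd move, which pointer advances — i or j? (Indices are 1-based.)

[i=1,j=1] 5<16 → i++
[i=2,j=1] 6<16 → i++
[i=3,j=1] 15<16 → i++

i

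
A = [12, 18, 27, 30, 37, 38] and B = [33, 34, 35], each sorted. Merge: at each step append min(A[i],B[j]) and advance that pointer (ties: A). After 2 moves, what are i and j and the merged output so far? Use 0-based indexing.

i=0 j=0: A[i]=12<=B[j]=33 take 12, i++
i=1 j=0: A[i]=18<=B[j]=33 take 18, i++

i=2, j=0, merged so far=[12, 18]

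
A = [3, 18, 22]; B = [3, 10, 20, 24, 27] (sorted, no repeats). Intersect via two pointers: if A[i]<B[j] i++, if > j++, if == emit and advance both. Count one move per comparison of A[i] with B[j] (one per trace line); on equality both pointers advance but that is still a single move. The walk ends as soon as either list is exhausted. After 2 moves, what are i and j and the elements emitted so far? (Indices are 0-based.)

i=0 j=0: 3==3 emit, i++,j++
i=1 j=1: 18>10, j++

i=1, j=2, emitted=[3]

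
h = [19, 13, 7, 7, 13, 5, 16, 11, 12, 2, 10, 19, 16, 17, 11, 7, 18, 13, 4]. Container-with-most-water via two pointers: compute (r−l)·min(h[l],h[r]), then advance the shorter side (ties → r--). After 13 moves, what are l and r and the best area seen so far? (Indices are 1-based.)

l=1, r=6, best area=288

[1,19] min(19,4)*18=72 best=72 * → r--
[1,18] min(19,13)*17=221 best=221 * → r--
[1,17] min(19,18)*16=288 best=288 * → r--
[1,16] min(19,7)*15=105 best=288 → r--
[1,15] min(19,11)*14=154 best=288 → r--
[1,14] min(19,17)*13=221 best=288 → r--
[1,13] min(19,16)*12=192 best=288 → r--
[1,12] min(19,19)*11=209 best=288 → r--
[1,11] min(19,10)*10=100 best=288 → r--
[1,10] min(19,2)*9=18 best=288 → r--
[1,9] min(19,12)*8=96 best=288 → r--
[1,8] min(19,11)*7=77 best=288 → r--
[1,7] min(19,16)*6=96 best=288 → r--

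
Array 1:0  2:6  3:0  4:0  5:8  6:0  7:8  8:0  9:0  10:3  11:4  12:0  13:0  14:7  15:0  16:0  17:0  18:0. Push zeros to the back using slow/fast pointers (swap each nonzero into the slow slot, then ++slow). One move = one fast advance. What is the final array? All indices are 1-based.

(s=1,f=1) a[fast]=0 → fast++
(s=1,f=2) a[fast]=6≠0 swap→a[1]=6 → slow++,fast++
(s=2,f=3) a[fast]=0 → fast++
(s=2,f=4) a[fast]=0 → fast++
(s=2,f=5) a[fast]=8≠0 swap→a[2]=8 → slow++,fast++
(s=3,f=6) a[fast]=0 → fast++
(s=3,f=7) a[fast]=8≠0 swap→a[3]=8 → slow++,fast++
(s=4,f=8) a[fast]=0 → fast++
(s=4,f=9) a[fast]=0 → fast++
(s=4,f=10) a[fast]=3≠0 swap→a[4]=3 → slow++,fast++
(s=5,f=11) a[fast]=4≠0 swap→a[5]=4 → slow++,fast++
(s=6,f=12) a[fast]=0 → fast++
(s=6,f=13) a[fast]=0 → fast++
(s=6,f=14) a[fast]=7≠0 swap→a[6]=7 → slow++,fast++
(s=7,f=15) a[fast]=0 → fast++
(s=7,f=16) a[fast]=0 → fast++
(s=7,f=17) a[fast]=0 → fast++
(s=7,f=18) a[fast]=0 → fast++

[6, 8, 8, 3, 4, 7, 0, 0, 0, 0, 0, 0, 0, 0, 0, 0, 0, 0]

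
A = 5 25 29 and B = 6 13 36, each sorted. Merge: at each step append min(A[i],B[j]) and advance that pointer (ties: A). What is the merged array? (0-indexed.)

[i=0,j=0] A[i]=5<=B[j]=6 take 5 → i++
[i=1,j=0] A[i]=25>B[j]=6 take 6 → j++
[i=1,j=1] A[i]=25>B[j]=13 take 13 → j++
[i=1,j=2] A[i]=25<=B[j]=36 take 25 → i++
[i=2,j=2] A[i]=29<=B[j]=36 take 29 → i++
[i=3,j=2] A done, take B[j]=36 → j++

[5, 6, 13, 25, 29, 36]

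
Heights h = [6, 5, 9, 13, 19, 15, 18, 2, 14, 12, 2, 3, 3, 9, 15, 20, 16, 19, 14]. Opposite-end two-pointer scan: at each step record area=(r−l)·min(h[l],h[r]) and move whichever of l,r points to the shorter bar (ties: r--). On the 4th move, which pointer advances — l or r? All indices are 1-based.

[1,19] min(6,14)*18=108 best=108 * → l++
[2,19] min(5,14)*17=85 best=108 → l++
[3,19] min(9,14)*16=144 best=144 * → l++
[4,19] min(13,14)*15=195 best=195 * → l++

l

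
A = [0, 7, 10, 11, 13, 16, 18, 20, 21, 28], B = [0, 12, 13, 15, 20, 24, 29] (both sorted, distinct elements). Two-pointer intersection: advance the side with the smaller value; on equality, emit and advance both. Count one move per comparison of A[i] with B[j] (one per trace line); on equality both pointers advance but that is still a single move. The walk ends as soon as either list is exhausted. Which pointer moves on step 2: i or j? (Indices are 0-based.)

i=0 j=0: 0==0 emit, i++,j++
i=1 j=1: 7<12, i++

i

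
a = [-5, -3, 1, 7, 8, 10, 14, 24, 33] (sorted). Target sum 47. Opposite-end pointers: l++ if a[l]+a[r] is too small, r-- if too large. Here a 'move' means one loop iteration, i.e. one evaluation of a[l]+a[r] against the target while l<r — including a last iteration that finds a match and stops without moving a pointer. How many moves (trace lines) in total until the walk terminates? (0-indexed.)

l=0 r=8: -5+33=28 <47, l++
l=1 r=8: -3+33=30 <47, l++
l=2 r=8: 1+33=34 <47, l++
l=3 r=8: 7+33=40 <47, l++
l=4 r=8: 8+33=41 <47, l++
l=5 r=8: 10+33=43 <47, l++
l=6 r=8: 14+33=47, found

7 moves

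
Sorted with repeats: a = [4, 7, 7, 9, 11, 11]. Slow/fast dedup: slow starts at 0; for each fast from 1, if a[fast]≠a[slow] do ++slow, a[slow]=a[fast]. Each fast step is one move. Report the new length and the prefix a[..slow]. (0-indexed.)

slow=0 fast=1: a[fast]=7≠a[slow]=4 write a[1]=7, slow++,fast++
slow=1 fast=2: a[fast]=7=a[slow] dup, fast++
slow=1 fast=3: a[fast]=9≠a[slow]=7 write a[2]=9, slow++,fast++
slow=2 fast=4: a[fast]=11≠a[slow]=9 write a[3]=11, slow++,fast++
slow=3 fast=5: a[fast]=11=a[slow] dup, fast++

length 4; prefix = [4, 7, 9, 11]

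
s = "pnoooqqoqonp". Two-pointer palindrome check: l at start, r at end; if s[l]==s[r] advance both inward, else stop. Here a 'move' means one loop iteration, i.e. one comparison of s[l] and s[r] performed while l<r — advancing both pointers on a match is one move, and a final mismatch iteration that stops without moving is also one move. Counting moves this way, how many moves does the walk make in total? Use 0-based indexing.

[0,11] 'p'=='p' → l++,r--
[1,10] 'n'=='n' → l++,r--
[2,9] 'o'=='o' → l++,r--
[3,8] 'o'!='q' → stop

4 moves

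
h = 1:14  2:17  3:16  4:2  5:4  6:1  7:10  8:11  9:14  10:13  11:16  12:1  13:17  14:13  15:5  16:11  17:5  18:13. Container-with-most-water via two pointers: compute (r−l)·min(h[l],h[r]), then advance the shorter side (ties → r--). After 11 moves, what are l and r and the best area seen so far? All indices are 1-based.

l=1 r=18: min(14,13)*17=221 best=221 *, r--
l=1 r=17: min(14,5)*16=80 best=221, r--
l=1 r=16: min(14,11)*15=165 best=221, r--
l=1 r=15: min(14,5)*14=70 best=221, r--
l=1 r=14: min(14,13)*13=169 best=221, r--
l=1 r=13: min(14,17)*12=168 best=221, l++
l=2 r=13: min(17,17)*11=187 best=221, r--
l=2 r=12: min(17,1)*10=10 best=221, r--
l=2 r=11: min(17,16)*9=144 best=221, r--
l=2 r=10: min(17,13)*8=104 best=221, r--
l=2 r=9: min(17,14)*7=98 best=221, r--

l=2, r=8, best area=221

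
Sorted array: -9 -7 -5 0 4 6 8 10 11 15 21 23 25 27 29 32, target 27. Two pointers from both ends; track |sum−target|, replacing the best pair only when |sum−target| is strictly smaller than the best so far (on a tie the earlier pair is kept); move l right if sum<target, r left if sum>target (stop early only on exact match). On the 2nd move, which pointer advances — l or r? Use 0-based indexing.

l=0 r=15: -9+32=23 d=4 *, l++
l=1 r=15: -7+32=25 d=2 *, l++

l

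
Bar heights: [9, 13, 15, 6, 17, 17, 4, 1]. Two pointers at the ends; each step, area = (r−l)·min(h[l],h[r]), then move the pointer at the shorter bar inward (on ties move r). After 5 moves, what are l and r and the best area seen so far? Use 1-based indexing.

[1,8] min(9,1)*7=7 best=7 * → r--
[1,7] min(9,4)*6=24 best=24 * → r--
[1,6] min(9,17)*5=45 best=45 * → l++
[2,6] min(13,17)*4=52 best=52 * → l++
[3,6] min(15,17)*3=45 best=52 → l++

l=4, r=6, best area=52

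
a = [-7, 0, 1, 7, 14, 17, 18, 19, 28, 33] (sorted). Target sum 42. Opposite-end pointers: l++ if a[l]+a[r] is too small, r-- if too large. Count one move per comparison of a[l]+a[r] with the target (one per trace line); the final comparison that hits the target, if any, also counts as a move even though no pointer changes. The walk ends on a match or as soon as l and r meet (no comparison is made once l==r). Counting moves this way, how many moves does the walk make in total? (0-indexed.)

[0,9] -7+33=26 <42 → l++
[1,9] 0+33=33 <42 → l++
[2,9] 1+33=34 <42 → l++
[3,9] 7+33=40 <42 → l++
[4,9] 14+33=47 >42 → r--
[4,8] 14+28=42 → found

6 moves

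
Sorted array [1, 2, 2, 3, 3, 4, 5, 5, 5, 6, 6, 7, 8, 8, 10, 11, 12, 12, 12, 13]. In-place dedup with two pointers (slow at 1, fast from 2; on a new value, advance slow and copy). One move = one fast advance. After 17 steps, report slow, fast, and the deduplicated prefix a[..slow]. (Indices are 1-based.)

slow=1 fast=2: a[fast]=2≠a[slow]=1 write a[2]=2, slow++,fast++
slow=2 fast=3: a[fast]=2=a[slow] dup, fast++
slow=2 fast=4: a[fast]=3≠a[slow]=2 write a[3]=3, slow++,fast++
slow=3 fast=5: a[fast]=3=a[slow] dup, fast++
slow=3 fast=6: a[fast]=4≠a[slow]=3 write a[4]=4, slow++,fast++
slow=4 fast=7: a[fast]=5≠a[slow]=4 write a[5]=5, slow++,fast++
slow=5 fast=8: a[fast]=5=a[slow] dup, fast++
slow=5 fast=9: a[fast]=5=a[slow] dup, fast++
slow=5 fast=10: a[fast]=6≠a[slow]=5 write a[6]=6, slow++,fast++
slow=6 fast=11: a[fast]=6=a[slow] dup, fast++
slow=6 fast=12: a[fast]=7≠a[slow]=6 write a[7]=7, slow++,fast++
slow=7 fast=13: a[fast]=8≠a[slow]=7 write a[8]=8, slow++,fast++
slow=8 fast=14: a[fast]=8=a[slow] dup, fast++
slow=8 fast=15: a[fast]=10≠a[slow]=8 write a[9]=10, slow++,fast++
slow=9 fast=16: a[fast]=11≠a[slow]=10 write a[10]=11, slow++,fast++
slow=10 fast=17: a[fast]=12≠a[slow]=11 write a[11]=12, slow++,fast++
slow=11 fast=18: a[fast]=12=a[slow] dup, fast++

slow=11, fast=19, prefix=[1, 2, 3, 4, 5, 6, 7, 8, 10, 11, 12]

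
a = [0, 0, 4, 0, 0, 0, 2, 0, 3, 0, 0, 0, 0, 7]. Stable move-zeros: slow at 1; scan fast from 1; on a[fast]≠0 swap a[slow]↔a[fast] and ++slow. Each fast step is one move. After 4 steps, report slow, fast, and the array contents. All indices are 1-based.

slow=1 fast=1: a[fast]=0, fast++
slow=1 fast=2: a[fast]=0, fast++
slow=1 fast=3: a[fast]=4≠0 swap→a[1]=4, slow++,fast++
slow=2 fast=4: a[fast]=0, fast++

slow=2, fast=5, a=[4, 0, 0, 0, 0, 0, 2, 0, 3, 0, 0, 0, 0, 7]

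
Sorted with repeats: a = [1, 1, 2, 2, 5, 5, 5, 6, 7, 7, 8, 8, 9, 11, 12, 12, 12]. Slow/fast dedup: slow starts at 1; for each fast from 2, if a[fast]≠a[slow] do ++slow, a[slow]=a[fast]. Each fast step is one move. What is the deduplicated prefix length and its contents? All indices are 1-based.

length 9; prefix = [1, 2, 5, 6, 7, 8, 9, 11, 12]

(s=1,f=2) a[fast]=1=a[slow] dup → fast++
(s=1,f=3) a[fast]=2≠a[slow]=1 write a[2]=2 → slow++,fast++
(s=2,f=4) a[fast]=2=a[slow] dup → fast++
(s=2,f=5) a[fast]=5≠a[slow]=2 write a[3]=5 → slow++,fast++
(s=3,f=6) a[fast]=5=a[slow] dup → fast++
(s=3,f=7) a[fast]=5=a[slow] dup → fast++
(s=3,f=8) a[fast]=6≠a[slow]=5 write a[4]=6 → slow++,fast++
(s=4,f=9) a[fast]=7≠a[slow]=6 write a[5]=7 → slow++,fast++
(s=5,f=10) a[fast]=7=a[slow] dup → fast++
(s=5,f=11) a[fast]=8≠a[slow]=7 write a[6]=8 → slow++,fast++
(s=6,f=12) a[fast]=8=a[slow] dup → fast++
(s=6,f=13) a[fast]=9≠a[slow]=8 write a[7]=9 → slow++,fast++
(s=7,f=14) a[fast]=11≠a[slow]=9 write a[8]=11 → slow++,fast++
(s=8,f=15) a[fast]=12≠a[slow]=11 write a[9]=12 → slow++,fast++
(s=9,f=16) a[fast]=12=a[slow] dup → fast++
(s=9,f=17) a[fast]=12=a[slow] dup → fast++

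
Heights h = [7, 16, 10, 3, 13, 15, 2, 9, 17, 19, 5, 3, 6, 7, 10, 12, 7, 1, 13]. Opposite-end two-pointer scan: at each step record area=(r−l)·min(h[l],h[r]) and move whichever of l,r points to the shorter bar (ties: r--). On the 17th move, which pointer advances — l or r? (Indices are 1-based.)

[1,19] min(7,13)*18=126 best=126 * → l++
[2,19] min(16,13)*17=221 best=221 * → r--
[2,18] min(16,1)*16=16 best=221 → r--
[2,17] min(16,7)*15=105 best=221 → r--
[2,16] min(16,12)*14=168 best=221 → r--
[2,15] min(16,10)*13=130 best=221 → r--
[2,14] min(16,7)*12=84 best=221 → r--
[2,13] min(16,6)*11=66 best=221 → r--
[2,12] min(16,3)*10=30 best=221 → r--
[2,11] min(16,5)*9=45 best=221 → r--
[2,10] min(16,19)*8=128 best=221 → l++
[3,10] min(10,19)*7=70 best=221 → l++
[4,10] min(3,19)*6=18 best=221 → l++
[5,10] min(13,19)*5=65 best=221 → l++
[6,10] min(15,19)*4=60 best=221 → l++
[7,10] min(2,19)*3=6 best=221 → l++
[8,10] min(9,19)*2=18 best=221 → l++

l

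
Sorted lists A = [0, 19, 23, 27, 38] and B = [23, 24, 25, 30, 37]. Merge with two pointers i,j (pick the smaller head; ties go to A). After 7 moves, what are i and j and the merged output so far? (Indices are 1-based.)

i=5, j=4, merged so far=[0, 19, 23, 23, 24, 25, 27]

[i=1,j=1] A[i]=0<=B[j]=23 take 0 → i++
[i=2,j=1] A[i]=19<=B[j]=23 take 19 → i++
[i=3,j=1] A[i]=23<=B[j]=23 take 23 → i++
[i=4,j=1] A[i]=27>B[j]=23 take 23 → j++
[i=4,j=2] A[i]=27>B[j]=24 take 24 → j++
[i=4,j=3] A[i]=27>B[j]=25 take 25 → j++
[i=4,j=4] A[i]=27<=B[j]=30 take 27 → i++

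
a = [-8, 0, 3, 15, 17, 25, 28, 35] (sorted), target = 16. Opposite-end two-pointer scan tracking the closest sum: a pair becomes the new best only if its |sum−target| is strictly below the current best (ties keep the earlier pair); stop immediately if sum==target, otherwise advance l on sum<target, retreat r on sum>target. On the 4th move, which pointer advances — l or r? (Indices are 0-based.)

l

l=0 r=7: -8+35=27 d=11 *, r--
l=0 r=6: -8+28=20 d=4 *, r--
l=0 r=5: -8+25=17 d=1 *, r--
l=0 r=4: -8+17=9 d=7, l++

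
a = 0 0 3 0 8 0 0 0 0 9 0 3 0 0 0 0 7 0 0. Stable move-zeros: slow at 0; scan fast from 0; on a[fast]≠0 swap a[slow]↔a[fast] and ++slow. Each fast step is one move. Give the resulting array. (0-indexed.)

(s=0,f=0) a[fast]=0 → fast++
(s=0,f=1) a[fast]=0 → fast++
(s=0,f=2) a[fast]=3≠0 swap→a[0]=3 → slow++,fast++
(s=1,f=3) a[fast]=0 → fast++
(s=1,f=4) a[fast]=8≠0 swap→a[1]=8 → slow++,fast++
(s=2,f=5) a[fast]=0 → fast++
(s=2,f=6) a[fast]=0 → fast++
(s=2,f=7) a[fast]=0 → fast++
(s=2,f=8) a[fast]=0 → fast++
(s=2,f=9) a[fast]=9≠0 swap→a[2]=9 → slow++,fast++
(s=3,f=10) a[fast]=0 → fast++
(s=3,f=11) a[fast]=3≠0 swap→a[3]=3 → slow++,fast++
(s=4,f=12) a[fast]=0 → fast++
(s=4,f=13) a[fast]=0 → fast++
(s=4,f=14) a[fast]=0 → fast++
(s=4,f=15) a[fast]=0 → fast++
(s=4,f=16) a[fast]=7≠0 swap→a[4]=7 → slow++,fast++
(s=5,f=17) a[fast]=0 → fast++
(s=5,f=18) a[fast]=0 → fast++

[3, 8, 9, 3, 7, 0, 0, 0, 0, 0, 0, 0, 0, 0, 0, 0, 0, 0, 0]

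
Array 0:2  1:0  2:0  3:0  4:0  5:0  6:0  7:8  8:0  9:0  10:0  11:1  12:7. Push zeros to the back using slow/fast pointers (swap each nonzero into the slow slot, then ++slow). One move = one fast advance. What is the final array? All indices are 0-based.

[2, 8, 1, 7, 0, 0, 0, 0, 0, 0, 0, 0, 0]

(s=0,f=0) a[fast]=2≠0 swap→a[0]=2 → slow++,fast++
(s=1,f=1) a[fast]=0 → fast++
(s=1,f=2) a[fast]=0 → fast++
(s=1,f=3) a[fast]=0 → fast++
(s=1,f=4) a[fast]=0 → fast++
(s=1,f=5) a[fast]=0 → fast++
(s=1,f=6) a[fast]=0 → fast++
(s=1,f=7) a[fast]=8≠0 swap→a[1]=8 → slow++,fast++
(s=2,f=8) a[fast]=0 → fast++
(s=2,f=9) a[fast]=0 → fast++
(s=2,f=10) a[fast]=0 → fast++
(s=2,f=11) a[fast]=1≠0 swap→a[2]=1 → slow++,fast++
(s=3,f=12) a[fast]=7≠0 swap→a[3]=7 → slow++,fast++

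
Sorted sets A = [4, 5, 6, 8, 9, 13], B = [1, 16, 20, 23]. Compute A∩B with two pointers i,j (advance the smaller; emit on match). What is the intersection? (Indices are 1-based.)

intersection = []

[i=1,j=1] 4>1 → j++
[i=1,j=2] 4<16 → i++
[i=2,j=2] 5<16 → i++
[i=3,j=2] 6<16 → i++
[i=4,j=2] 8<16 → i++
[i=5,j=2] 9<16 → i++
[i=6,j=2] 13<16 → i++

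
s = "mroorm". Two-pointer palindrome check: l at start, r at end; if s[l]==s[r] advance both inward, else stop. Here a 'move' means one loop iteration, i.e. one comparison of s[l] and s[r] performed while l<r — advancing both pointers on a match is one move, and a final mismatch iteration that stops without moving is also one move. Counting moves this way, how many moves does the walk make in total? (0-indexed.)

[0,5] 'm'=='m' → l++,r--
[1,4] 'r'=='r' → l++,r--
[2,3] 'o'=='o' → l++,r--

3 moves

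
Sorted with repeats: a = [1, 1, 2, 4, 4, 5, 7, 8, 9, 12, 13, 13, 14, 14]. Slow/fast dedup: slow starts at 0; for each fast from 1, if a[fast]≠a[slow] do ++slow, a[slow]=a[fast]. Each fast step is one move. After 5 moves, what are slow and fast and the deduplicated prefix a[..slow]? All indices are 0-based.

(s=0,f=1) a[fast]=1=a[slow] dup → fast++
(s=0,f=2) a[fast]=2≠a[slow]=1 write a[1]=2 → slow++,fast++
(s=1,f=3) a[fast]=4≠a[slow]=2 write a[2]=4 → slow++,fast++
(s=2,f=4) a[fast]=4=a[slow] dup → fast++
(s=2,f=5) a[fast]=5≠a[slow]=4 write a[3]=5 → slow++,fast++

slow=3, fast=6, prefix=[1, 2, 4, 5]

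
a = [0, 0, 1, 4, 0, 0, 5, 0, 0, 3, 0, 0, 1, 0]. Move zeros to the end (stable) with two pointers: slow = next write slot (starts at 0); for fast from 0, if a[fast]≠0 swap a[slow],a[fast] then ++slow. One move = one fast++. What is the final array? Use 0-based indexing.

[1, 4, 5, 3, 1, 0, 0, 0, 0, 0, 0, 0, 0, 0]

slow=0 fast=0: a[fast]=0, fast++
slow=0 fast=1: a[fast]=0, fast++
slow=0 fast=2: a[fast]=1≠0 swap→a[0]=1, slow++,fast++
slow=1 fast=3: a[fast]=4≠0 swap→a[1]=4, slow++,fast++
slow=2 fast=4: a[fast]=0, fast++
slow=2 fast=5: a[fast]=0, fast++
slow=2 fast=6: a[fast]=5≠0 swap→a[2]=5, slow++,fast++
slow=3 fast=7: a[fast]=0, fast++
slow=3 fast=8: a[fast]=0, fast++
slow=3 fast=9: a[fast]=3≠0 swap→a[3]=3, slow++,fast++
slow=4 fast=10: a[fast]=0, fast++
slow=4 fast=11: a[fast]=0, fast++
slow=4 fast=12: a[fast]=1≠0 swap→a[4]=1, slow++,fast++
slow=5 fast=13: a[fast]=0, fast++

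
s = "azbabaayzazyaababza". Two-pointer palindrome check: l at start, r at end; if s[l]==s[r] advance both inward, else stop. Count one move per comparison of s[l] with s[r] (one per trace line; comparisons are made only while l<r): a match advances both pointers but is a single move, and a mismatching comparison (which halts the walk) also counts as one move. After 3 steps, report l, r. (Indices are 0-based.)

l=0 r=18: 'a'=='a', l++,r--
l=1 r=17: 'z'=='z', l++,r--
l=2 r=16: 'b'=='b', l++,r--

l=3, r=15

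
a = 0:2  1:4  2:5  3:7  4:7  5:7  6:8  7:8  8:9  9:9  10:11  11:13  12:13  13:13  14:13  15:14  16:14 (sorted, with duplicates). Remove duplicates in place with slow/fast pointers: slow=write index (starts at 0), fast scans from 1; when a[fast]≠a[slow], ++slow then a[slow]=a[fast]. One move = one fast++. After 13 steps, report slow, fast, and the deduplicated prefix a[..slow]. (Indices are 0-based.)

slow=7, fast=14, prefix=[2, 4, 5, 7, 8, 9, 11, 13]

slow=0 fast=1: a[fast]=4≠a[slow]=2 write a[1]=4, slow++,fast++
slow=1 fast=2: a[fast]=5≠a[slow]=4 write a[2]=5, slow++,fast++
slow=2 fast=3: a[fast]=7≠a[slow]=5 write a[3]=7, slow++,fast++
slow=3 fast=4: a[fast]=7=a[slow] dup, fast++
slow=3 fast=5: a[fast]=7=a[slow] dup, fast++
slow=3 fast=6: a[fast]=8≠a[slow]=7 write a[4]=8, slow++,fast++
slow=4 fast=7: a[fast]=8=a[slow] dup, fast++
slow=4 fast=8: a[fast]=9≠a[slow]=8 write a[5]=9, slow++,fast++
slow=5 fast=9: a[fast]=9=a[slow] dup, fast++
slow=5 fast=10: a[fast]=11≠a[slow]=9 write a[6]=11, slow++,fast++
slow=6 fast=11: a[fast]=13≠a[slow]=11 write a[7]=13, slow++,fast++
slow=7 fast=12: a[fast]=13=a[slow] dup, fast++
slow=7 fast=13: a[fast]=13=a[slow] dup, fast++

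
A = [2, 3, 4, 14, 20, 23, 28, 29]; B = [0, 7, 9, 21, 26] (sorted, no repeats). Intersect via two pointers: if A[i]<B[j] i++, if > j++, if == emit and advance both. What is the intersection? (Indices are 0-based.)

[i=0,j=0] 2>0 → j++
[i=0,j=1] 2<7 → i++
[i=1,j=1] 3<7 → i++
[i=2,j=1] 4<7 → i++
[i=3,j=1] 14>7 → j++
[i=3,j=2] 14>9 → j++
[i=3,j=3] 14<21 → i++
[i=4,j=3] 20<21 → i++
[i=5,j=3] 23>21 → j++
[i=5,j=4] 23<26 → i++
[i=6,j=4] 28>26 → j++

intersection = []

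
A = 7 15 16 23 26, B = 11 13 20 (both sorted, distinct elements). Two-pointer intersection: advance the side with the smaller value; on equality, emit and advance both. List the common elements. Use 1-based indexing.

[i=1,j=1] 7<11 → i++
[i=2,j=1] 15>11 → j++
[i=2,j=2] 15>13 → j++
[i=2,j=3] 15<20 → i++
[i=3,j=3] 16<20 → i++
[i=4,j=3] 23>20 → j++

intersection = []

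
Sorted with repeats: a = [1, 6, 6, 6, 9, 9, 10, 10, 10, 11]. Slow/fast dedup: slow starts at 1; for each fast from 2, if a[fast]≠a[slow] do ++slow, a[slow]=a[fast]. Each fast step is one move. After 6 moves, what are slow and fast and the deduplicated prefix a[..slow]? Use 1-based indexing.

(s=1,f=2) a[fast]=6≠a[slow]=1 write a[2]=6 → slow++,fast++
(s=2,f=3) a[fast]=6=a[slow] dup → fast++
(s=2,f=4) a[fast]=6=a[slow] dup → fast++
(s=2,f=5) a[fast]=9≠a[slow]=6 write a[3]=9 → slow++,fast++
(s=3,f=6) a[fast]=9=a[slow] dup → fast++
(s=3,f=7) a[fast]=10≠a[slow]=9 write a[4]=10 → slow++,fast++

slow=4, fast=8, prefix=[1, 6, 9, 10]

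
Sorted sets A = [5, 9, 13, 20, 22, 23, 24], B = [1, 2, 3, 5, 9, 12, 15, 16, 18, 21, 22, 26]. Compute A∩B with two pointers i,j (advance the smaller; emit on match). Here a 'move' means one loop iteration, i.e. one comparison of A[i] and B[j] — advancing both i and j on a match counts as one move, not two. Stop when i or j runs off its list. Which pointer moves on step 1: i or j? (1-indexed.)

i=1 j=1: 5>1, j++

j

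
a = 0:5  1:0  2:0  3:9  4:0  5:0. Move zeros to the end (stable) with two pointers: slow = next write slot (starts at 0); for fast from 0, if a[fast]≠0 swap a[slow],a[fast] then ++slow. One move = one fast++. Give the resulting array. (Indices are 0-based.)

(s=0,f=0) a[fast]=5≠0 swap→a[0]=5 → slow++,fast++
(s=1,f=1) a[fast]=0 → fast++
(s=1,f=2) a[fast]=0 → fast++
(s=1,f=3) a[fast]=9≠0 swap→a[1]=9 → slow++,fast++
(s=2,f=4) a[fast]=0 → fast++
(s=2,f=5) a[fast]=0 → fast++

[5, 9, 0, 0, 0, 0]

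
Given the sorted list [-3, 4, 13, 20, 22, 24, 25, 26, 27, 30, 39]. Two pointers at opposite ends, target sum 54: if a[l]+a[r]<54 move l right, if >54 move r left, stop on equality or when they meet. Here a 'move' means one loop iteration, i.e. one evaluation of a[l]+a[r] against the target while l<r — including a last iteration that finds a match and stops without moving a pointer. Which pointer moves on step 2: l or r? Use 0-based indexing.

l=0 r=10: -3+39=36 <54, l++
l=1 r=10: 4+39=43 <54, l++

l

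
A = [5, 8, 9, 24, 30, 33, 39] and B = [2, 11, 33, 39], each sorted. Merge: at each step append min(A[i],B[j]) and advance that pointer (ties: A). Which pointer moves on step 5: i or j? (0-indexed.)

[i=0,j=0] A[i]=5>B[j]=2 take 2 → j++
[i=0,j=1] A[i]=5<=B[j]=11 take 5 → i++
[i=1,j=1] A[i]=8<=B[j]=11 take 8 → i++
[i=2,j=1] A[i]=9<=B[j]=11 take 9 → i++
[i=3,j=1] A[i]=24>B[j]=11 take 11 → j++

j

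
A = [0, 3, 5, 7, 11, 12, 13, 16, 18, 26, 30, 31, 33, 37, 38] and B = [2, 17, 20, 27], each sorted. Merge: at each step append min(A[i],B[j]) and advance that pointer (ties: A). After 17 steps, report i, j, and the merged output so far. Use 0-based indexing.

i=0 j=0: A[i]=0<=B[j]=2 take 0, i++
i=1 j=0: A[i]=3>B[j]=2 take 2, j++
i=1 j=1: A[i]=3<=B[j]=17 take 3, i++
i=2 j=1: A[i]=5<=B[j]=17 take 5, i++
i=3 j=1: A[i]=7<=B[j]=17 take 7, i++
i=4 j=1: A[i]=11<=B[j]=17 take 11, i++
i=5 j=1: A[i]=12<=B[j]=17 take 12, i++
i=6 j=1: A[i]=13<=B[j]=17 take 13, i++
i=7 j=1: A[i]=16<=B[j]=17 take 16, i++
i=8 j=1: A[i]=18>B[j]=17 take 17, j++
i=8 j=2: A[i]=18<=B[j]=20 take 18, i++
i=9 j=2: A[i]=26>B[j]=20 take 20, j++
i=9 j=3: A[i]=26<=B[j]=27 take 26, i++
i=10 j=3: A[i]=30>B[j]=27 take 27, j++
i=10 j=4: B done, take A[i]=30, i++
i=11 j=4: B done, take A[i]=31, i++
i=12 j=4: B done, take A[i]=33, i++

i=13, j=4, merged so far=[0, 2, 3, 5, 7, 11, 12, 13, 16, 17, 18, 20, 26, 27, 30, 31, 33]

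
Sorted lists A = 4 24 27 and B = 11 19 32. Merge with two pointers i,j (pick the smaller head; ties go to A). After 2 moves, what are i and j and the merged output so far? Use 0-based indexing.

i=0 j=0: A[i]=4<=B[j]=11 take 4, i++
i=1 j=0: A[i]=24>B[j]=11 take 11, j++

i=1, j=1, merged so far=[4, 11]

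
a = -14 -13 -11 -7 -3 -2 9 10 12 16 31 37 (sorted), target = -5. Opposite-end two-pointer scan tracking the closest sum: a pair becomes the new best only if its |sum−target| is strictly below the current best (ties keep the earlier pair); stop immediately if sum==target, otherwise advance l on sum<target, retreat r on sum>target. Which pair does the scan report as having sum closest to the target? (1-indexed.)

pair (-14, 9) with sum -5 (|Δ|=0)

l=1 r=12: -14+37=23 d=28 *, r--
l=1 r=11: -14+31=17 d=22 *, r--
l=1 r=10: -14+16=2 d=7 *, r--
l=1 r=9: -14+12=-2 d=3 *, r--
l=1 r=8: -14+10=-4 d=1 *, r--
l=1 r=7: -14+9=-5 d=0 *, stop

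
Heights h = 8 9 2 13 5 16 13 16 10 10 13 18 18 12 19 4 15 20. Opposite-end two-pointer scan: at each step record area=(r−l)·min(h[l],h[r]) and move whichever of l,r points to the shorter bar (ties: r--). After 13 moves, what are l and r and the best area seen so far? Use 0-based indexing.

l=0 r=17: min(8,20)*17=136 best=136 *, l++
l=1 r=17: min(9,20)*16=144 best=144 *, l++
l=2 r=17: min(2,20)*15=30 best=144, l++
l=3 r=17: min(13,20)*14=182 best=182 *, l++
l=4 r=17: min(5,20)*13=65 best=182, l++
l=5 r=17: min(16,20)*12=192 best=192 *, l++
l=6 r=17: min(13,20)*11=143 best=192, l++
l=7 r=17: min(16,20)*10=160 best=192, l++
l=8 r=17: min(10,20)*9=90 best=192, l++
l=9 r=17: min(10,20)*8=80 best=192, l++
l=10 r=17: min(13,20)*7=91 best=192, l++
l=11 r=17: min(18,20)*6=108 best=192, l++
l=12 r=17: min(18,20)*5=90 best=192, l++

l=13, r=17, best area=192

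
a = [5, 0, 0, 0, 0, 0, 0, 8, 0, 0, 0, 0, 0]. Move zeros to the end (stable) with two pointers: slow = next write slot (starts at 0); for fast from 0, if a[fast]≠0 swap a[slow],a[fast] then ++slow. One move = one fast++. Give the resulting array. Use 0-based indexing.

[5, 8, 0, 0, 0, 0, 0, 0, 0, 0, 0, 0, 0]

(s=0,f=0) a[fast]=5≠0 swap→a[0]=5 → slow++,fast++
(s=1,f=1) a[fast]=0 → fast++
(s=1,f=2) a[fast]=0 → fast++
(s=1,f=3) a[fast]=0 → fast++
(s=1,f=4) a[fast]=0 → fast++
(s=1,f=5) a[fast]=0 → fast++
(s=1,f=6) a[fast]=0 → fast++
(s=1,f=7) a[fast]=8≠0 swap→a[1]=8 → slow++,fast++
(s=2,f=8) a[fast]=0 → fast++
(s=2,f=9) a[fast]=0 → fast++
(s=2,f=10) a[fast]=0 → fast++
(s=2,f=11) a[fast]=0 → fast++
(s=2,f=12) a[fast]=0 → fast++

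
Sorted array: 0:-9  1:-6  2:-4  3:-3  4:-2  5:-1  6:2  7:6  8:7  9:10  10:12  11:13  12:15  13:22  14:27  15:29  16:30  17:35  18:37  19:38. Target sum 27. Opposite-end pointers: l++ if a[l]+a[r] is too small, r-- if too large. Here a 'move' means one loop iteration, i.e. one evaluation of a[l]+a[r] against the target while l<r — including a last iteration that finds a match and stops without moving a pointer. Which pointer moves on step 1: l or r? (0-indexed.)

r

l=0 r=19: -9+38=29 >27, r--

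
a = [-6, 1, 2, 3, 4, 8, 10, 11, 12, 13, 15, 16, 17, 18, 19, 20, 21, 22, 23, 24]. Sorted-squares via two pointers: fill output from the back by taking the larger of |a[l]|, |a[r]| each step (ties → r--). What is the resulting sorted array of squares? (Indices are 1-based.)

[1,20] |-6|<=|24| out[20]=576 → r--
[1,19] |-6|<=|23| out[19]=529 → r--
[1,18] |-6|<=|22| out[18]=484 → r--
[1,17] |-6|<=|21| out[17]=441 → r--
[1,16] |-6|<=|20| out[16]=400 → r--
[1,15] |-6|<=|19| out[15]=361 → r--
[1,14] |-6|<=|18| out[14]=324 → r--
[1,13] |-6|<=|17| out[13]=289 → r--
[1,12] |-6|<=|16| out[12]=256 → r--
[1,11] |-6|<=|15| out[11]=225 → r--
[1,10] |-6|<=|13| out[10]=169 → r--
[1,9] |-6|<=|12| out[9]=144 → r--
[1,8] |-6|<=|11| out[8]=121 → r--
[1,7] |-6|<=|10| out[7]=100 → r--
[1,6] |-6|<=|8| out[6]=64 → r--
[1,5] |-6|>|4| out[5]=36 → l++
[2,5] |1|<=|4| out[4]=16 → r--
[2,4] |1|<=|3| out[3]=9 → r--
[2,3] |1|<=|2| out[2]=4 → r--
[2,2] |1|<=|1| out[1]=1 → r--

[1, 4, 9, 16, 36, 64, 100, 121, 144, 169, 225, 256, 289, 324, 361, 400, 441, 484, 529, 576]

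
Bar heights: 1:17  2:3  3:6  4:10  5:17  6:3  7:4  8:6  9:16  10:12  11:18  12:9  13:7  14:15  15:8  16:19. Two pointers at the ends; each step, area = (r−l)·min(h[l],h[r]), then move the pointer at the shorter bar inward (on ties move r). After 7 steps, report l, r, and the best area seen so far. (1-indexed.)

[1,16] min(17,19)*15=255 best=255 * → l++
[2,16] min(3,19)*14=42 best=255 → l++
[3,16] min(6,19)*13=78 best=255 → l++
[4,16] min(10,19)*12=120 best=255 → l++
[5,16] min(17,19)*11=187 best=255 → l++
[6,16] min(3,19)*10=30 best=255 → l++
[7,16] min(4,19)*9=36 best=255 → l++

l=8, r=16, best area=255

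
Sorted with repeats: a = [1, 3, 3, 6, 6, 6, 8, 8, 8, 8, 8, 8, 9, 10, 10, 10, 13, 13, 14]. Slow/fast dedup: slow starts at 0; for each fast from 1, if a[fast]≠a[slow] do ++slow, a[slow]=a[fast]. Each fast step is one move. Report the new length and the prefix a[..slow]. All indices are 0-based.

slow=0 fast=1: a[fast]=3≠a[slow]=1 write a[1]=3, slow++,fast++
slow=1 fast=2: a[fast]=3=a[slow] dup, fast++
slow=1 fast=3: a[fast]=6≠a[slow]=3 write a[2]=6, slow++,fast++
slow=2 fast=4: a[fast]=6=a[slow] dup, fast++
slow=2 fast=5: a[fast]=6=a[slow] dup, fast++
slow=2 fast=6: a[fast]=8≠a[slow]=6 write a[3]=8, slow++,fast++
slow=3 fast=7: a[fast]=8=a[slow] dup, fast++
slow=3 fast=8: a[fast]=8=a[slow] dup, fast++
slow=3 fast=9: a[fast]=8=a[slow] dup, fast++
slow=3 fast=10: a[fast]=8=a[slow] dup, fast++
slow=3 fast=11: a[fast]=8=a[slow] dup, fast++
slow=3 fast=12: a[fast]=9≠a[slow]=8 write a[4]=9, slow++,fast++
slow=4 fast=13: a[fast]=10≠a[slow]=9 write a[5]=10, slow++,fast++
slow=5 fast=14: a[fast]=10=a[slow] dup, fast++
slow=5 fast=15: a[fast]=10=a[slow] dup, fast++
slow=5 fast=16: a[fast]=13≠a[slow]=10 write a[6]=13, slow++,fast++
slow=6 fast=17: a[fast]=13=a[slow] dup, fast++
slow=6 fast=18: a[fast]=14≠a[slow]=13 write a[7]=14, slow++,fast++

length 8; prefix = [1, 3, 6, 8, 9, 10, 13, 14]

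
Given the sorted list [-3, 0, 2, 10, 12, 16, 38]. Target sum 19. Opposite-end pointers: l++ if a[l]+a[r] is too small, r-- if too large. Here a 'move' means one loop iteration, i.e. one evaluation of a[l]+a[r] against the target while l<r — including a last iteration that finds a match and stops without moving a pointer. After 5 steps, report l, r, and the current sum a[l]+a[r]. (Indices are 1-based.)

l=4, r=5, sum=22

l=1 r=7: -3+38=35 >19, r--
l=1 r=6: -3+16=13 <19, l++
l=2 r=6: 0+16=16 <19, l++
l=3 r=6: 2+16=18 <19, l++
l=4 r=6: 10+16=26 >19, r--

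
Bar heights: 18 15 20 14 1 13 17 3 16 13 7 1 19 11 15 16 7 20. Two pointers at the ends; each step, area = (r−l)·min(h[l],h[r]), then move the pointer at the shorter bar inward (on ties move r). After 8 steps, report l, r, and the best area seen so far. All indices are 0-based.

l=2, r=11, best area=306

[0,17] min(18,20)*17=306 best=306 * → l++
[1,17] min(15,20)*16=240 best=306 → l++
[2,17] min(20,20)*15=300 best=306 → r--
[2,16] min(20,7)*14=98 best=306 → r--
[2,15] min(20,16)*13=208 best=306 → r--
[2,14] min(20,15)*12=180 best=306 → r--
[2,13] min(20,11)*11=121 best=306 → r--
[2,12] min(20,19)*10=190 best=306 → r--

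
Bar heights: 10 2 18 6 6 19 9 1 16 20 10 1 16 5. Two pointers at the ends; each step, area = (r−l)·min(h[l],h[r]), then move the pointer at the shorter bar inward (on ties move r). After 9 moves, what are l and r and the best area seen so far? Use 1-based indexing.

l=6, r=10, best area=160

l=1 r=14: min(10,5)*13=65 best=65 *, r--
l=1 r=13: min(10,16)*12=120 best=120 *, l++
l=2 r=13: min(2,16)*11=22 best=120, l++
l=3 r=13: min(18,16)*10=160 best=160 *, r--
l=3 r=12: min(18,1)*9=9 best=160, r--
l=3 r=11: min(18,10)*8=80 best=160, r--
l=3 r=10: min(18,20)*7=126 best=160, l++
l=4 r=10: min(6,20)*6=36 best=160, l++
l=5 r=10: min(6,20)*5=30 best=160, l++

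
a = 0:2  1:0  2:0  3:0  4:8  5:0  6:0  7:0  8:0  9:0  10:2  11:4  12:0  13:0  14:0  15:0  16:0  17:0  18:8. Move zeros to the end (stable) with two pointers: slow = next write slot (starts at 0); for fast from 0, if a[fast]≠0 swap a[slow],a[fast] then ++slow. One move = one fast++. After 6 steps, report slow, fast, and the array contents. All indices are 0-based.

slow=0 fast=0: a[fast]=2≠0 swap→a[0]=2, slow++,fast++
slow=1 fast=1: a[fast]=0, fast++
slow=1 fast=2: a[fast]=0, fast++
slow=1 fast=3: a[fast]=0, fast++
slow=1 fast=4: a[fast]=8≠0 swap→a[1]=8, slow++,fast++
slow=2 fast=5: a[fast]=0, fast++

slow=2, fast=6, a=[2, 8, 0, 0, 0, 0, 0, 0, 0, 0, 2, 4, 0, 0, 0, 0, 0, 0, 8]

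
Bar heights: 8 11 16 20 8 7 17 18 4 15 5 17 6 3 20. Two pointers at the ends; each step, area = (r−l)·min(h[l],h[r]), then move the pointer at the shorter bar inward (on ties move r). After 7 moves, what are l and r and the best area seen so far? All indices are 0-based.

[0,14] min(8,20)*14=112 best=112 * → l++
[1,14] min(11,20)*13=143 best=143 * → l++
[2,14] min(16,20)*12=192 best=192 * → l++
[3,14] min(20,20)*11=220 best=220 * → r--
[3,13] min(20,3)*10=30 best=220 → r--
[3,12] min(20,6)*9=54 best=220 → r--
[3,11] min(20,17)*8=136 best=220 → r--

l=3, r=10, best area=220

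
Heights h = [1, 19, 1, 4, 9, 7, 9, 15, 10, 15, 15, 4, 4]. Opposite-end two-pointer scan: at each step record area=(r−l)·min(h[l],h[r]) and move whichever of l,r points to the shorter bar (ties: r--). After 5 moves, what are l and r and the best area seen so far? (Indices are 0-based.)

l=1, r=8, best area=135

l=0 r=12: min(1,4)*12=12 best=12 *, l++
l=1 r=12: min(19,4)*11=44 best=44 *, r--
l=1 r=11: min(19,4)*10=40 best=44, r--
l=1 r=10: min(19,15)*9=135 best=135 *, r--
l=1 r=9: min(19,15)*8=120 best=135, r--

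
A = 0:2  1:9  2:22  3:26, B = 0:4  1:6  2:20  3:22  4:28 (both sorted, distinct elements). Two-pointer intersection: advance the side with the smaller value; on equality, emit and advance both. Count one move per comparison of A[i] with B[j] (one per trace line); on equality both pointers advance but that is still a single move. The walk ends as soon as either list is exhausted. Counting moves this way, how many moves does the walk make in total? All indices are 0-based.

7 moves

i=0 j=0: 2<4, i++
i=1 j=0: 9>4, j++
i=1 j=1: 9>6, j++
i=1 j=2: 9<20, i++
i=2 j=2: 22>20, j++
i=2 j=3: 22==22 emit, i++,j++
i=3 j=4: 26<28, i++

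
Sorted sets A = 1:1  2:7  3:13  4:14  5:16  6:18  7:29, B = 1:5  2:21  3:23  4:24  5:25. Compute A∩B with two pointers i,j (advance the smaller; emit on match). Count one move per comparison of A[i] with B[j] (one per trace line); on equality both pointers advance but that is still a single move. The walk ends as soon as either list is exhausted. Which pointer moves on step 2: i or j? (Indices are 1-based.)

i=1 j=1: 1<5, i++
i=2 j=1: 7>5, j++

j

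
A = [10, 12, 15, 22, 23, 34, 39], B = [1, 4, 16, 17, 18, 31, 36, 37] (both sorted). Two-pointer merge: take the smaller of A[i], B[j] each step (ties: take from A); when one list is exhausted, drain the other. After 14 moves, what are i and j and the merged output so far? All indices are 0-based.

i=6, j=8, merged so far=[1, 4, 10, 12, 15, 16, 17, 18, 22, 23, 31, 34, 36, 37]

[i=0,j=0] A[i]=10>B[j]=1 take 1 → j++
[i=0,j=1] A[i]=10>B[j]=4 take 4 → j++
[i=0,j=2] A[i]=10<=B[j]=16 take 10 → i++
[i=1,j=2] A[i]=12<=B[j]=16 take 12 → i++
[i=2,j=2] A[i]=15<=B[j]=16 take 15 → i++
[i=3,j=2] A[i]=22>B[j]=16 take 16 → j++
[i=3,j=3] A[i]=22>B[j]=17 take 17 → j++
[i=3,j=4] A[i]=22>B[j]=18 take 18 → j++
[i=3,j=5] A[i]=22<=B[j]=31 take 22 → i++
[i=4,j=5] A[i]=23<=B[j]=31 take 23 → i++
[i=5,j=5] A[i]=34>B[j]=31 take 31 → j++
[i=5,j=6] A[i]=34<=B[j]=36 take 34 → i++
[i=6,j=6] A[i]=39>B[j]=36 take 36 → j++
[i=6,j=7] A[i]=39>B[j]=37 take 37 → j++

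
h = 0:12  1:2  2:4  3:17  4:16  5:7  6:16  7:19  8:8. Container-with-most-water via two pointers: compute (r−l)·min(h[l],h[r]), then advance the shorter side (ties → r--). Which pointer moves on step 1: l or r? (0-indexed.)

r

[0,8] min(12,8)*8=64 best=64 * → r--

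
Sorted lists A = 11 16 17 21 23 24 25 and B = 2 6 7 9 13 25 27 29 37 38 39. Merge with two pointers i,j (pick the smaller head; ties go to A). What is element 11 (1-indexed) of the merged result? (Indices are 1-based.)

merged[11] = 24

[i=1,j=1] A[i]=11>B[j]=2 take 2 → j++
[i=1,j=2] A[i]=11>B[j]=6 take 6 → j++
[i=1,j=3] A[i]=11>B[j]=7 take 7 → j++
[i=1,j=4] A[i]=11>B[j]=9 take 9 → j++
[i=1,j=5] A[i]=11<=B[j]=13 take 11 → i++
[i=2,j=5] A[i]=16>B[j]=13 take 13 → j++
[i=2,j=6] A[i]=16<=B[j]=25 take 16 → i++
[i=3,j=6] A[i]=17<=B[j]=25 take 17 → i++
[i=4,j=6] A[i]=21<=B[j]=25 take 21 → i++
[i=5,j=6] A[i]=23<=B[j]=25 take 23 → i++
[i=6,j=6] A[i]=24<=B[j]=25 take 24 → i++
[i=7,j=6] A[i]=25<=B[j]=25 take 25 → i++
[i=8,j=6] A done, take B[j]=25 → j++
[i=8,j=7] A done, take B[j]=27 → j++
[i=8,j=8] A done, take B[j]=29 → j++
[i=8,j=9] A done, take B[j]=37 → j++
[i=8,j=10] A done, take B[j]=38 → j++
[i=8,j=11] A done, take B[j]=39 → j++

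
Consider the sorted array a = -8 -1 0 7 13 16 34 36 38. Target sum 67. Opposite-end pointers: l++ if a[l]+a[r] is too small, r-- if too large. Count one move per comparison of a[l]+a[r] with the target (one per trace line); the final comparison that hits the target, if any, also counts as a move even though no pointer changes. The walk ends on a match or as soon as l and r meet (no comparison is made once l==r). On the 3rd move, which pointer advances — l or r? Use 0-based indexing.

[0,8] -8+38=30 <67 → l++
[1,8] -1+38=37 <67 → l++
[2,8] 0+38=38 <67 → l++

l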